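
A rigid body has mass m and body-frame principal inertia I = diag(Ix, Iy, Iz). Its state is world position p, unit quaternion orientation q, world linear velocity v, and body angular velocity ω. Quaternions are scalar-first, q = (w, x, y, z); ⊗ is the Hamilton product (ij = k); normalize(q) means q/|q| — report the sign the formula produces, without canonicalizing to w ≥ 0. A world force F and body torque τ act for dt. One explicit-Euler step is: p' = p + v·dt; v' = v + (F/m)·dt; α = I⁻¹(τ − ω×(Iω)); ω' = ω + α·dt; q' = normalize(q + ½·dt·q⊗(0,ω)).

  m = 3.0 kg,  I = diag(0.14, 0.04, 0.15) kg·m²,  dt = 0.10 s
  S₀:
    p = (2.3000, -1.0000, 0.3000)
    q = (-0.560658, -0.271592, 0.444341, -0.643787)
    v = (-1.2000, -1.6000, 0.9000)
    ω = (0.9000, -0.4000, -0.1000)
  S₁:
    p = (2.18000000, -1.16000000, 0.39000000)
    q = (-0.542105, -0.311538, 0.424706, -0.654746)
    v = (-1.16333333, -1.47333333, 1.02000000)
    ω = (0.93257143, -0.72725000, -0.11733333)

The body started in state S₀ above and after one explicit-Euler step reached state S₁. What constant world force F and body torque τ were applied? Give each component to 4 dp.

F = (1.1000, 3.8000, 3.6000)
τ = (0.0500, -0.1300, 0.0100)

Δω = ω₁−ω₀ = (0.03257143, -0.32725000, -0.01733333)
gyro term ω₀×Iω₀ = (0.0044, 0.0009, 0.0360)
τ = I·(Δω/dt) + ω₀×(Iω₀) = (0.0500, -0.1300, 0.0100)
velocity change Δv = (0.03666667, 0.12666667, 0.12000000)
m·(v₁−v₀)/dt = (1.1000, 3.8000, 3.6000)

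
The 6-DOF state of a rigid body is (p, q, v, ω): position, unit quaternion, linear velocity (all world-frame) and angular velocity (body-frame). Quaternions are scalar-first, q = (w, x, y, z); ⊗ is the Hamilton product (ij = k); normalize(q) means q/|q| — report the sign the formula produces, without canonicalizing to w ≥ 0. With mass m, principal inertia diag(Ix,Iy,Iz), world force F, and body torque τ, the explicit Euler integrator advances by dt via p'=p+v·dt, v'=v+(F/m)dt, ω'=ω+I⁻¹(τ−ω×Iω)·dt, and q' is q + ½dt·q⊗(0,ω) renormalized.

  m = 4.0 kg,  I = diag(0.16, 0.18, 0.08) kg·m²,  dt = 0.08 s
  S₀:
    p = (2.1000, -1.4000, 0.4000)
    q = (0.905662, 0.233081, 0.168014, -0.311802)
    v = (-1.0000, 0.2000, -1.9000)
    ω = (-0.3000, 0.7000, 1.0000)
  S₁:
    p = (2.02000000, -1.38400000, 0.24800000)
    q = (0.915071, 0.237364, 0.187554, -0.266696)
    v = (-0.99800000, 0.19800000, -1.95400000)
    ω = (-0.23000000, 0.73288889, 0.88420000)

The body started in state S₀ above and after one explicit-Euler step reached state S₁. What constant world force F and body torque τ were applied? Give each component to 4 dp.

F = (0.1000, -0.1000, -2.7000)
τ = (0.0700, 0.0500, -0.1200)

velocity change Δv = (0.00200000, -0.00200000, -0.05400000)
m·(v₁−v₀)/dt = (0.1000, -0.1000, -2.7000)
ω₁ − ω₀ = (0.07000000, 0.03288889, -0.11580000)
gyro term ω₀×Iω₀ = (-0.0700, -0.0240, -0.0042)
I·α + gyro = (0.0700, 0.0500, -0.1200)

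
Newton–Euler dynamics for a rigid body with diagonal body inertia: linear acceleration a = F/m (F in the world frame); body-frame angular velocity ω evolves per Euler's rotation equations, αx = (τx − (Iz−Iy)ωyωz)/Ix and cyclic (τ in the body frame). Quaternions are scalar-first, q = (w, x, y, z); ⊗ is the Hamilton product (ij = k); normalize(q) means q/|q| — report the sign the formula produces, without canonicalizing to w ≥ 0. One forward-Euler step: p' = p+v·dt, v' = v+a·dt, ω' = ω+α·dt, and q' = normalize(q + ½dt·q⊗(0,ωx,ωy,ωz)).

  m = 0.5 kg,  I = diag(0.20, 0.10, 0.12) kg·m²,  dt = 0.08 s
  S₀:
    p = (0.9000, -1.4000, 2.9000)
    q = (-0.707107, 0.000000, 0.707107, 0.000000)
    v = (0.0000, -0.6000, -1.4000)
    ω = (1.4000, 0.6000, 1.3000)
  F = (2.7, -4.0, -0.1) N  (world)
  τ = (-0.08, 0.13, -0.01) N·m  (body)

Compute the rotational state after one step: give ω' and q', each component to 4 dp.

ω×(Iω) gyroscopic = (0.0156, 0.1456, -0.0840)
angular accel α = (-0.4780, -0.1560, 0.6167)
new body rate ω' = (1.3618, 0.5875, 1.3493)
Hamilton product q⊗(0,ω) = (-0.4242642, -0.0707107, -0.4242642, -1.9091889)
updated quaternion q' = (-0.7218, -0.0028, 0.6879, -0.0761)

ω' = (1.3618, 0.5875, 1.3493)
q' = (-0.7218, -0.0028, 0.6879, -0.0761)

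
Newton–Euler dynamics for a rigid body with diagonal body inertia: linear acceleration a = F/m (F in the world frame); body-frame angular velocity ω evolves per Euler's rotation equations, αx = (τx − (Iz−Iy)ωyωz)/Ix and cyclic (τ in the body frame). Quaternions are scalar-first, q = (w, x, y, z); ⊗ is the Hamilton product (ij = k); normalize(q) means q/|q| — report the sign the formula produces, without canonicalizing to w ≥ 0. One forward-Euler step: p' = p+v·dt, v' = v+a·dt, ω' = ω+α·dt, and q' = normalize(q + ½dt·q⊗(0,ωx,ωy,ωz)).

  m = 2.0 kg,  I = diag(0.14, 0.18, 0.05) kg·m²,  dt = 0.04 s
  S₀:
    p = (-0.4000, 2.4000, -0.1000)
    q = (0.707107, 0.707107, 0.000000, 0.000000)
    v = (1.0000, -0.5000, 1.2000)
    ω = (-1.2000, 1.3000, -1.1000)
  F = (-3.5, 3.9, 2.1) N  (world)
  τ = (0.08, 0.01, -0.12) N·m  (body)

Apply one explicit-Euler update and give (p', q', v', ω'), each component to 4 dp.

(τ − ω×Iω)/I = (-0.7564, -0.6044, -1.1520)
new body rate ω' = (-1.2303, 1.2758, -1.1461)
Hamilton product q⊗(0,ω) = (0.8485284, -0.8485284, 1.6970568, 0.1414214)
q + ½dt·q⊗(0,ω), renormalized = (0.7234, 0.6895, 0.0339, 0.0028)
p + v·dt = (-0.3600, 2.3800, -0.0520)
v' = v + a·dt = (0.9300, -0.4220, 1.2420)

p' = (-0.3600, 2.3800, -0.0520)
q' = (0.7234, 0.6895, 0.0339, 0.0028)
v' = (0.9300, -0.4220, 1.2420)
ω' = (-1.2303, 1.2758, -1.1461)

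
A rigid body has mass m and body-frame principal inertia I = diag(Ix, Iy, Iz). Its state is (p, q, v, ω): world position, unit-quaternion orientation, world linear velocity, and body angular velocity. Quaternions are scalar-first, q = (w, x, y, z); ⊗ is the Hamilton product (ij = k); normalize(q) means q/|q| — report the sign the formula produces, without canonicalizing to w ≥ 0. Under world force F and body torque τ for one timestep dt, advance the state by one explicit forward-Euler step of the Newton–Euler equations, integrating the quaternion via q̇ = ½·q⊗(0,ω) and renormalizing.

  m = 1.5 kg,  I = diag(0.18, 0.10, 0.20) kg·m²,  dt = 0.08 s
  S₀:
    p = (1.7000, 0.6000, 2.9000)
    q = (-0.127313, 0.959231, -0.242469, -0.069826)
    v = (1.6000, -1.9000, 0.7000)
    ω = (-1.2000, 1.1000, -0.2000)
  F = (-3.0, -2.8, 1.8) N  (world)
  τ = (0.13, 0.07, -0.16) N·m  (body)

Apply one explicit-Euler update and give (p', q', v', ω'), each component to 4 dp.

p' = (1.8280, 0.4480, 2.9560)
q' = (-0.0710, 0.9683, -0.2365, -0.0382)
v' = (1.4400, -2.0493, 0.7960)
ω' = (-1.1324, 1.1598, -0.3062)

p' = p + v·dt = (1.8280, 0.4480, 2.9560)
new velocity v' = (1.4400, -2.0493, 0.7960)
gyro term ω×Iω = (-0.0220, -0.0048, 0.1056)
(τ − ω×Iω)/I = (0.8444, 0.7480, -1.3280)
ω + α·dt = (-1.1324, 1.1598, -0.3062)
Hamilton product q⊗(0,ω) = (1.4038279, 0.2780780, 0.1355931, 0.7896539)
updated quaternion q' = (-0.0710, 0.9683, -0.2365, -0.0382)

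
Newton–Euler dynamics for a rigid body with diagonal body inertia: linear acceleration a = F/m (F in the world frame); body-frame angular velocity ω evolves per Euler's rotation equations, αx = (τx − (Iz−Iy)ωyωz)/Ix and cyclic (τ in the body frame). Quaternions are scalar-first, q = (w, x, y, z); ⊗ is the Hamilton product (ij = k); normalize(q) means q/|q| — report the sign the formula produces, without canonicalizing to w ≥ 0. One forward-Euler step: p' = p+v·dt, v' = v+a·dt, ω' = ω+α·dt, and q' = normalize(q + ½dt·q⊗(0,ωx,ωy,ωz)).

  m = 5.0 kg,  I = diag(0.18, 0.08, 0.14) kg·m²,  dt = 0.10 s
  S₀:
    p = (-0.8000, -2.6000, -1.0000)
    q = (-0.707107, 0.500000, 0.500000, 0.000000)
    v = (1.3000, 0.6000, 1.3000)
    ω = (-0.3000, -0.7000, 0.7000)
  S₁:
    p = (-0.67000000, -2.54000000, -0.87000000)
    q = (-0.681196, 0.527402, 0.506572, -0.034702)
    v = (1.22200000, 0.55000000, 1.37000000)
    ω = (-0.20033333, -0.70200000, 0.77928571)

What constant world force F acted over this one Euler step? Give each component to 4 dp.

v₁ − v₀ = (-0.07800000, -0.05000000, 0.07000000)
applied force F = (-3.9000, -2.5000, 3.5000)

F = (-3.9000, -2.5000, 3.5000)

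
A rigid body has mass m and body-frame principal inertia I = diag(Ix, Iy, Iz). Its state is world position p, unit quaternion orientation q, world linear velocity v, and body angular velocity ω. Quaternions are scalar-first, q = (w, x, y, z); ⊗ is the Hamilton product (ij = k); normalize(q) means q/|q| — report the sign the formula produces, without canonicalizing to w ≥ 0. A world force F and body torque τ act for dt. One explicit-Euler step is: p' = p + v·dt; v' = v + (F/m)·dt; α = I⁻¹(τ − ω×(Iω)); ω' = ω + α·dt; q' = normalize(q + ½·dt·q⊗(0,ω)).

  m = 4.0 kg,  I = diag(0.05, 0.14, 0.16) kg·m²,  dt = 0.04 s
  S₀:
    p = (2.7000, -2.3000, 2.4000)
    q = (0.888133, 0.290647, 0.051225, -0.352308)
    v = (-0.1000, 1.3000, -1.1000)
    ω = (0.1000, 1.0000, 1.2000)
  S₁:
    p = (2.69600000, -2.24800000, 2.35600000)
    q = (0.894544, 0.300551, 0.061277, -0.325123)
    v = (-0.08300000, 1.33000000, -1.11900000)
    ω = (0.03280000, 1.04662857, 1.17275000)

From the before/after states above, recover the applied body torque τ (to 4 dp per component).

rate change Δω = (-0.06720000, 0.04662857, -0.02725000)
τ = I·(Δω/dt) + ω₀×(Iω₀) = (-0.0600, 0.1500, -0.1000)

τ = (-0.0600, 0.1500, -0.1000)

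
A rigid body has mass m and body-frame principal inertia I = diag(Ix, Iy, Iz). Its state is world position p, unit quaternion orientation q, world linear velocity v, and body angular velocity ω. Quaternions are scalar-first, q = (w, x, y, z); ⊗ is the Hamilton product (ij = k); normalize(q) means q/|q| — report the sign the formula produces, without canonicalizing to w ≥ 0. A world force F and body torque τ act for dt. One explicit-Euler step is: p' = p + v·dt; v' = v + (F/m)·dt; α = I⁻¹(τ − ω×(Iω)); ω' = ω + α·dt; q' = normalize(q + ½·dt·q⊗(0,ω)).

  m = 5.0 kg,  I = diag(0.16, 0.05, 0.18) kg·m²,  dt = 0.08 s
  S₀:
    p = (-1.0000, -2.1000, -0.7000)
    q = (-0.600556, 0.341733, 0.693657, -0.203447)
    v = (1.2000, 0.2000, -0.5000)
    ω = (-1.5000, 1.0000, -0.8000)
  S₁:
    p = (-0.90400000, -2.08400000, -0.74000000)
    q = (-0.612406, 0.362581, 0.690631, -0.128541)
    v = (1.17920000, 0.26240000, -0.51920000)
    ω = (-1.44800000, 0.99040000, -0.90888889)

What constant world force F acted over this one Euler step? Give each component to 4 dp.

F = (-1.3000, 3.9000, -1.2000)

Δv = v₁−v₀ = (-0.02080000, 0.06240000, -0.01920000)
m·(v₁−v₀)/dt = (-1.3000, 3.9000, -1.2000)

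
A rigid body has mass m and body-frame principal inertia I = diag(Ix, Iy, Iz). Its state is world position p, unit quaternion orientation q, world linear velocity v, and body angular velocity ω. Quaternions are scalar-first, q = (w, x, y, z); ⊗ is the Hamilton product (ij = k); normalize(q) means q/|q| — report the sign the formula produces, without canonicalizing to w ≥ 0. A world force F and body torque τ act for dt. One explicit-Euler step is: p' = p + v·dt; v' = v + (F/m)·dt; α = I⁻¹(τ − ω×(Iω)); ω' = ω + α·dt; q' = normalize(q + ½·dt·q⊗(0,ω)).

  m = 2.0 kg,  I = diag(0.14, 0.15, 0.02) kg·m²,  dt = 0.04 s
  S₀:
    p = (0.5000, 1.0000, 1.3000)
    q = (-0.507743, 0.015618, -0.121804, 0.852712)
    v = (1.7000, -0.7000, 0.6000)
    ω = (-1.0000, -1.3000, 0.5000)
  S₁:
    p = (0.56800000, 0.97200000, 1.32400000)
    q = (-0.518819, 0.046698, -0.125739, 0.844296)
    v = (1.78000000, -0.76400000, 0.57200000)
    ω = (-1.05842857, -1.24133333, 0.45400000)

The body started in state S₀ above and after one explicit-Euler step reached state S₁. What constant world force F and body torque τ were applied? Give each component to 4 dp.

Δv = v₁−v₀ = (0.08000000, -0.06400000, -0.02800000)
F = m·Δv/dt = (4.0000, -3.2000, -1.4000)
rate change Δω = (-0.05842857, 0.05866667, -0.04600000)
gyro term ω₀×Iω₀ = (0.0845, -0.0600, 0.0130)
τ = I·(Δω/dt) + ω₀×(Iω₀) = (-0.1200, 0.1600, -0.0100)

F = (4.0000, -3.2000, -1.4000)
τ = (-0.1200, 0.1600, -0.0100)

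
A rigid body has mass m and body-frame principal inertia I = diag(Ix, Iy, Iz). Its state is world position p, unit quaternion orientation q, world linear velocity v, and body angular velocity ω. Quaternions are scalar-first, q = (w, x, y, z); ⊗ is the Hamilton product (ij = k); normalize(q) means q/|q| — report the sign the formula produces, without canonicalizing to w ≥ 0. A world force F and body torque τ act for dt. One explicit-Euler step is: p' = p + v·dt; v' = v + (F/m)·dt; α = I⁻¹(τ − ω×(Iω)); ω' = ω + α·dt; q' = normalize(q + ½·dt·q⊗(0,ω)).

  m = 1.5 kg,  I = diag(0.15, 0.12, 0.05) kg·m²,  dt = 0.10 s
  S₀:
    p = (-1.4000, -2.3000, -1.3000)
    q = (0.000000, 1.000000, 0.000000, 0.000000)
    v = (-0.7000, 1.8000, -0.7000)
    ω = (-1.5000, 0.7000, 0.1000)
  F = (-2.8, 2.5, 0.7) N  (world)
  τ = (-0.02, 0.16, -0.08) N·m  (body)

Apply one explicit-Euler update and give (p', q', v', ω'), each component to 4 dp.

precession coupling ω×(Iω) = (-0.0049, -0.0150, 0.0315)
α = I⁻¹(τ − ω×Iω) = (-0.1007, 1.4583, -2.2300)
ω' = ω + α·dt = (-1.5101, 0.8458, -0.1230)
2q̇ = q⊗(0,ω) = (1.5000000, 0.0000000, -0.1000000, 0.7000000)
updated quaternion q' = (0.0747, 0.9966, -0.0050, 0.0349)
a = F/m = (-1.8667, 1.6667, 0.4667)
p' = p + v·dt = (-1.4700, -2.1200, -1.3700)
v + (F/m)dt = (-0.8867, 1.9667, -0.6533)

p' = (-1.4700, -2.1200, -1.3700)
q' = (0.0747, 0.9966, -0.0050, 0.0349)
v' = (-0.8867, 1.9667, -0.6533)
ω' = (-1.5101, 0.8458, -0.1230)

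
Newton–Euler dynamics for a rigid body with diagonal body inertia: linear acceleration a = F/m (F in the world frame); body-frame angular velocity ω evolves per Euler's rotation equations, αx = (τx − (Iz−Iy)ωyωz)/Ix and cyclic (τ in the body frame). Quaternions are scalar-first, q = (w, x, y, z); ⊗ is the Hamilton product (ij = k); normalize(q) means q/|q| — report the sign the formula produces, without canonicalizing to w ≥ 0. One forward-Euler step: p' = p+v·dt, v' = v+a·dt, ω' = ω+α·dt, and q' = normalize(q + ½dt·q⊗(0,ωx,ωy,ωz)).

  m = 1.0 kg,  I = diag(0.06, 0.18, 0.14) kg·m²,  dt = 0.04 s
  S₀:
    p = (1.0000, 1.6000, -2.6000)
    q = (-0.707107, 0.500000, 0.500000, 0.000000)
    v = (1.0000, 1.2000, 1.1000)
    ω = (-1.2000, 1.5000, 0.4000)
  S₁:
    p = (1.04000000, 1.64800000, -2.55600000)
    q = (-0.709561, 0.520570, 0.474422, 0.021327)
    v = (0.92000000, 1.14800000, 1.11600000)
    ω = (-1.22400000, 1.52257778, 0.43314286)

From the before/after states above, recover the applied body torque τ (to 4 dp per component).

rate change Δω = (-0.02400000, 0.02257778, 0.03314286)
precession coupling = (-0.0240, 0.0384, -0.2160)
τ = I·(Δω/dt) + ω₀×(Iω₀) = (-0.0600, 0.1400, -0.1000)

τ = (-0.0600, 0.1400, -0.1000)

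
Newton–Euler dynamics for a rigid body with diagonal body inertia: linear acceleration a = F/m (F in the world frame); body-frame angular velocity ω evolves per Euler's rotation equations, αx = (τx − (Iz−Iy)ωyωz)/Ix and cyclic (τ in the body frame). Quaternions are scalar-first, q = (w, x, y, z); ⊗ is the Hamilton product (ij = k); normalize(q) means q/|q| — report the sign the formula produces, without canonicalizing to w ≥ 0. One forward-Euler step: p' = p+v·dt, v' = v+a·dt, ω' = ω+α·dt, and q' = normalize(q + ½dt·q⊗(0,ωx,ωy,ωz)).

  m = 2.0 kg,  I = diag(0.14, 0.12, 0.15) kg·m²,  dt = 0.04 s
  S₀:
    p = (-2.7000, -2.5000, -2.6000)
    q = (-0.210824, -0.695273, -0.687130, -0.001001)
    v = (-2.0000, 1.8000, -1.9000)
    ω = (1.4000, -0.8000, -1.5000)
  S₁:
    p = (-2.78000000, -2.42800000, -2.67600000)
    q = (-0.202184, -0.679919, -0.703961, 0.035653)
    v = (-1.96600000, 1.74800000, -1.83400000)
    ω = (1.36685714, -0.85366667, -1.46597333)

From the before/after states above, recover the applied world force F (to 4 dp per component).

Δv = v₁−v₀ = (0.03400000, -0.05200000, 0.06600000)
m·(v₁−v₀)/dt = (1.7000, -2.6000, 3.3000)

F = (1.7000, -2.6000, 3.3000)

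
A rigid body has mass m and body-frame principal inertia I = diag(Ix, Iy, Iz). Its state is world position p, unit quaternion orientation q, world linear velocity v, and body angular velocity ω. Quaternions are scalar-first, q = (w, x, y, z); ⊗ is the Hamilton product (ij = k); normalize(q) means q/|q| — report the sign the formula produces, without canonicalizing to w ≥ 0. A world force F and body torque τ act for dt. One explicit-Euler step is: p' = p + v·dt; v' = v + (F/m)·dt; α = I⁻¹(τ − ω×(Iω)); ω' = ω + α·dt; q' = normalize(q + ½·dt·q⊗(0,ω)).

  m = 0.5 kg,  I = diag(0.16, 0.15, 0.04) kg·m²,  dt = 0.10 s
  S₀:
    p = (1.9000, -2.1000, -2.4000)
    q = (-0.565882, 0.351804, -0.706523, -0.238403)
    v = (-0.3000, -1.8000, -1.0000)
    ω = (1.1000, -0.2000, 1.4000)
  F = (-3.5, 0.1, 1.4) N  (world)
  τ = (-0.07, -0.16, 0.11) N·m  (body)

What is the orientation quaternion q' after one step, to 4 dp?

q⊗(0,ω) = (-0.1945248, -1.6592830, -0.6415925, -0.0854203)
updated quaternion q' = (-0.5733, 0.2678, -0.7357, -0.2417)

q' = (-0.5733, 0.2678, -0.7357, -0.2417)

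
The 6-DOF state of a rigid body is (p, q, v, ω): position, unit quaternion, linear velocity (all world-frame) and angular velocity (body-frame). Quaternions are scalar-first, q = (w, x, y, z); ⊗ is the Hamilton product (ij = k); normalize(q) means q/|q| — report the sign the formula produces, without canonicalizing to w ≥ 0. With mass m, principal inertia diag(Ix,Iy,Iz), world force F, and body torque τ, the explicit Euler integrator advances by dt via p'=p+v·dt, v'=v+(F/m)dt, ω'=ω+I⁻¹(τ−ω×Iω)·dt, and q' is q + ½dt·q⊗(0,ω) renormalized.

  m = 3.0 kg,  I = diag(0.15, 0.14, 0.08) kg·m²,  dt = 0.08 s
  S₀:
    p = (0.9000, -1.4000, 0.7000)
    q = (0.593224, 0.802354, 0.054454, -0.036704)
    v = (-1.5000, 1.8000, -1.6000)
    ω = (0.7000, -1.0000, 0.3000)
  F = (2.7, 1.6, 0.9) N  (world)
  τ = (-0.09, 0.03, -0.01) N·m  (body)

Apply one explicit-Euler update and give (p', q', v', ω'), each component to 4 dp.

p' = (0.7800, -1.2560, 0.5720)
q' = (0.5727, 0.8171, 0.0200, -0.0631)
v' = (-1.4280, 1.8427, -1.5760)
ω' = (0.6424, -0.9913, 0.2830)

p' = p + v·dt = (0.7800, -1.2560, 0.5720)
v + (F/m)dt = (-1.4280, 1.8427, -1.5760)
ω×(Iω) gyroscopic = (0.0180, 0.0147, 0.0070)
(τ − ω×Iω)/I = (-0.7200, 0.1093, -0.2125)
ω + α·dt = (0.6424, -0.9913, 0.2830)
2q̇ = q⊗(0,ω) = (-0.4961826, 0.3948890, -0.8596230, -0.6625046)
q' = normalize(q + ½dt·q⊗(0,ω)) = (0.5727, 0.8171, 0.0200, -0.0631)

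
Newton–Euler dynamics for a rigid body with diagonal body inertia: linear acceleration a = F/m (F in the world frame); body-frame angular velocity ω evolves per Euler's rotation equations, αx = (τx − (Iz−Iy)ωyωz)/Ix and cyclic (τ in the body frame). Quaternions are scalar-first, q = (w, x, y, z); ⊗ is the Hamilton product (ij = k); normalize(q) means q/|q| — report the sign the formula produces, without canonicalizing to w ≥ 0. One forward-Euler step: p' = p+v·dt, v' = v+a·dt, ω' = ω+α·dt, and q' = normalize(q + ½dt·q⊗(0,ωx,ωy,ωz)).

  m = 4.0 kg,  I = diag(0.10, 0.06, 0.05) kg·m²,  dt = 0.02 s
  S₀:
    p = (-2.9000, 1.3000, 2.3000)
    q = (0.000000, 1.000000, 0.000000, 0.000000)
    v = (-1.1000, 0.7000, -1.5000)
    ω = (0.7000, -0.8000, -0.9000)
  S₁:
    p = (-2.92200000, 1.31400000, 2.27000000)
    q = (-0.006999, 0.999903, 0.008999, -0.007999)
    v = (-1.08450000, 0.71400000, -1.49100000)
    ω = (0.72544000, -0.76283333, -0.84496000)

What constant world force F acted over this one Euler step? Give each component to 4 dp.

F = (3.1000, 2.8000, 1.8000)

velocity change Δv = (0.01550000, 0.01400000, 0.00900000)
F = m·Δv/dt = (3.1000, 2.8000, 1.8000)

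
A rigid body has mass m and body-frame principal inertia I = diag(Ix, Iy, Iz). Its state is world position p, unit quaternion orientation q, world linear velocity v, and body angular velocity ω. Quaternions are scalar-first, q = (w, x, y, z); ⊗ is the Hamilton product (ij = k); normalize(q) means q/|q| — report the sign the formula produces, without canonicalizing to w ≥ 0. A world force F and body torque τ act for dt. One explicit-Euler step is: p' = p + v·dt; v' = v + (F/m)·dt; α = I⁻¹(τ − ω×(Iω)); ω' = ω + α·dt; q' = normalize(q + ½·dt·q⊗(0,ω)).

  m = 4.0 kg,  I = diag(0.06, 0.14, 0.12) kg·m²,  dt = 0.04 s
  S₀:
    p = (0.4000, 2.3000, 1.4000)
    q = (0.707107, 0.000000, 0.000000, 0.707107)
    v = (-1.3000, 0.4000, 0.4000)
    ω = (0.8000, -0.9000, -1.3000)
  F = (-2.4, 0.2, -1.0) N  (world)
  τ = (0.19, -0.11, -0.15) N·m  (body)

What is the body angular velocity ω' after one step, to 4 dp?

ω' = (0.9423, -0.9493, -1.3308)

angular accel α = (3.5567, -1.2314, -0.7700)
new body rate ω' = (0.9423, -0.9493, -1.3308)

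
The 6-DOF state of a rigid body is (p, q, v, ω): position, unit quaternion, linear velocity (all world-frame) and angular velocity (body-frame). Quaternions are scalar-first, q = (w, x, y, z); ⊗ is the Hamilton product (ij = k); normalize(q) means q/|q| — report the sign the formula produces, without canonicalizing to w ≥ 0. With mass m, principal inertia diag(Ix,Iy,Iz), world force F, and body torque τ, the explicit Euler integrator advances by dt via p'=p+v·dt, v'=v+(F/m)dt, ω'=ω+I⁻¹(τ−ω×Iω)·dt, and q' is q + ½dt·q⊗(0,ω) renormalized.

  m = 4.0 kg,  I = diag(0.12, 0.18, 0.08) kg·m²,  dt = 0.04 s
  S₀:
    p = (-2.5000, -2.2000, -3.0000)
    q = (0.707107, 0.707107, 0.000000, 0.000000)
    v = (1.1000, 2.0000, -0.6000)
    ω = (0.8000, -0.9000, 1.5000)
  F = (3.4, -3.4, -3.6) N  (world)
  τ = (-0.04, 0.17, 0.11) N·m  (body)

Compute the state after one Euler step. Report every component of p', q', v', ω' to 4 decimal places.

p' = (-2.4560, -2.1200, -3.0240)
q' = (0.6953, 0.7179, -0.0339, 0.0085)
v' = (1.1340, 1.9660, -0.6360)
ω' = (0.7417, -0.8729, 1.5766)

p + v·dt = (-2.4560, -2.1200, -3.0240)
v' = v + a·dt = (1.1340, 1.9660, -0.6360)
(τ − ω×Iω)/I = (-1.4583, 0.6778, 1.9150)
ω' = ω + α·dt = (0.7417, -0.8729, 1.5766)
2q̇ = q⊗(0,ω) = (-0.5656856, 0.5656856, -1.6970568, 0.4242642)
q + ½dt·q⊗(0,ω), renormalized = (0.6953, 0.7179, -0.0339, 0.0085)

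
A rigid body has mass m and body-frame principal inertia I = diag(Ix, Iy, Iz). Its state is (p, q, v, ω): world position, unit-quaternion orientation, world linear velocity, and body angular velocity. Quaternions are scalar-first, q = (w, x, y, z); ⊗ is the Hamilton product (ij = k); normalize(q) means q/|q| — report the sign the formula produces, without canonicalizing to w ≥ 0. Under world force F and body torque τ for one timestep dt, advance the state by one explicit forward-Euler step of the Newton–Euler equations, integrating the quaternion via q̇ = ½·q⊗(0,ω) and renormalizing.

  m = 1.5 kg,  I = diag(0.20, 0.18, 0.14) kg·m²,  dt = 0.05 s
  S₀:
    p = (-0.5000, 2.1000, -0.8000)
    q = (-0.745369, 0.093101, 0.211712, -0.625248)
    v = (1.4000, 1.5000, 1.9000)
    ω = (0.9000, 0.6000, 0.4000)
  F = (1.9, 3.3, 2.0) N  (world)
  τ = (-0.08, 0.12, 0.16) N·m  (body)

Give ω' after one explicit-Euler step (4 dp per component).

precession coupling ω×(Iω) = (-0.0096, 0.0216, -0.0108)
angular accel α = (-0.3520, 0.5467, 1.2200)
ω + α·dt = (0.8824, 0.6273, 0.4610)

ω' = (0.8824, 0.6273, 0.4610)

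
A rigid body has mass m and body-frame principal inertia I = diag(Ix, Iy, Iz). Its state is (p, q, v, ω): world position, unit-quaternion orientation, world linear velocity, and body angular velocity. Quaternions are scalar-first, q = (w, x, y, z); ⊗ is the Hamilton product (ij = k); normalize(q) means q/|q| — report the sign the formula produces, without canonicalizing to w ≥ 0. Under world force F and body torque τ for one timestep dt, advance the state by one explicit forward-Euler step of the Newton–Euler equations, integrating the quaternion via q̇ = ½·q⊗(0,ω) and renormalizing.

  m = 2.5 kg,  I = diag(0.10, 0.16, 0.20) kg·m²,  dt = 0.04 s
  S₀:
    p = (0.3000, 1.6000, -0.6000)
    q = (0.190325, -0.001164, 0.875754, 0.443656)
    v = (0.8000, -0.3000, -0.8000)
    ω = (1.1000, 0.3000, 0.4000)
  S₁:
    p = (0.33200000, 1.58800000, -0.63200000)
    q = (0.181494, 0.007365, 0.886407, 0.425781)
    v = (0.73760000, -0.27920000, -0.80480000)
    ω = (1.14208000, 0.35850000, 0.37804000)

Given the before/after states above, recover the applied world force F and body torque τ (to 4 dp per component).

rate change Δω = (0.04208000, 0.05850000, -0.02196000)
gyro term ω₀×Iω₀ = (0.0048, -0.0440, 0.0198)
I·α + gyro = (0.1100, 0.1900, -0.0900)
velocity change Δv = (-0.06240000, 0.02080000, -0.00480000)
F = m·Δv/dt = (-3.9000, 1.3000, -0.3000)

F = (-3.9000, 1.3000, -0.3000)
τ = (0.1100, 0.1900, -0.0900)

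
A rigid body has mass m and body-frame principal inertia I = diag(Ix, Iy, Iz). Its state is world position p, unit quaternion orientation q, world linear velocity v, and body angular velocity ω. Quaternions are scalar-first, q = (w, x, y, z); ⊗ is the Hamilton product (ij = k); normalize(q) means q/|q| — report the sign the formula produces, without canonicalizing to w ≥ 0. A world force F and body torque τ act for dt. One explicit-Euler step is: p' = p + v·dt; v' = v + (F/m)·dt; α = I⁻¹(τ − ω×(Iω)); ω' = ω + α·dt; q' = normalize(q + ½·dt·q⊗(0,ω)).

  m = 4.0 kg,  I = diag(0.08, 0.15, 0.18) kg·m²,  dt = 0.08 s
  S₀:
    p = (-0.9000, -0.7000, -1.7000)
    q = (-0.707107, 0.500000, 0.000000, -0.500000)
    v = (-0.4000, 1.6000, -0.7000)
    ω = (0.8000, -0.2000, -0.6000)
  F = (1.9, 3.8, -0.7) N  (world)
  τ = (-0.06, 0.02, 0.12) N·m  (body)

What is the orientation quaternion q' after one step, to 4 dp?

q⊗(0,ω) = (-0.7000000, -0.6656856, 0.0414214, 0.3242642)
updated quaternion q' = (-0.7345, 0.4730, 0.0017, -0.4866)

q' = (-0.7345, 0.4730, 0.0017, -0.4866)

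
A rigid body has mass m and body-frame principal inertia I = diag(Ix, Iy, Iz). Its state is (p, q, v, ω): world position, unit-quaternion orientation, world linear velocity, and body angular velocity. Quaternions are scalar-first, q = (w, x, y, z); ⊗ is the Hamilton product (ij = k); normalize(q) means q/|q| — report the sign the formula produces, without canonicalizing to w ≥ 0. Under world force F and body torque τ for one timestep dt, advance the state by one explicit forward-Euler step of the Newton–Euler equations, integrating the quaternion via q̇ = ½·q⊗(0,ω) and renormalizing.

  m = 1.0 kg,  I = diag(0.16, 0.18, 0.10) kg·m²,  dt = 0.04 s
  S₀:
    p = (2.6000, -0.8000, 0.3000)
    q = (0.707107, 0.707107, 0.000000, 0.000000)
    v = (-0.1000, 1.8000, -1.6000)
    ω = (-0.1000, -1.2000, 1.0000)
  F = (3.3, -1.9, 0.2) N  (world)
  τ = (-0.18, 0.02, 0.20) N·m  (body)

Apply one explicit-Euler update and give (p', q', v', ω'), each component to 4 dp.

new position p' = (2.5960, -0.7280, 0.2360)
new velocity v' = (0.0320, 1.7240, -1.5920)
angular accel α = (-1.7250, 0.1444, 1.9760)
ω + α·dt = (-0.1690, -1.1942, 1.0790)
q⊗(0,ω) = (0.0707107, -0.0707107, -1.5556354, -0.1414214)
q + ½dt·q⊗(0,ω), renormalized = (0.7082, 0.7053, -0.0311, -0.0028)

p' = (2.5960, -0.7280, 0.2360)
q' = (0.7082, 0.7053, -0.0311, -0.0028)
v' = (0.0320, 1.7240, -1.5920)
ω' = (-0.1690, -1.1942, 1.0790)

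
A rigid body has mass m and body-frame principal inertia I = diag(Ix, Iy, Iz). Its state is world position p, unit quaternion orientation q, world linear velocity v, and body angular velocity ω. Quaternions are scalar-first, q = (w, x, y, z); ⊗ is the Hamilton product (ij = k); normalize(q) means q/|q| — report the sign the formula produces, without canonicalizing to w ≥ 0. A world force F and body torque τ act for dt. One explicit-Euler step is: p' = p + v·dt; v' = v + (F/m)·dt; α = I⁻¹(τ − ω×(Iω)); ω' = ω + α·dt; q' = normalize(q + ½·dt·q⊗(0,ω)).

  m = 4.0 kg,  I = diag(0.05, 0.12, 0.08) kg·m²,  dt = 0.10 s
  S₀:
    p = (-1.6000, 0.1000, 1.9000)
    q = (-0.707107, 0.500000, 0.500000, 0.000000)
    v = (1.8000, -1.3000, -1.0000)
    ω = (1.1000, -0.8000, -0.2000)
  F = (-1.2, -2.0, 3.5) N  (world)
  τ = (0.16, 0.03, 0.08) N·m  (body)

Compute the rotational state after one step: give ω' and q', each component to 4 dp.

ω' = (1.4328, -0.7805, -0.0230)
q' = (-0.7129, 0.4550, 0.5320, -0.0403)

α = I⁻¹(τ − ω×Iω) = (3.3280, 0.1950, 1.7700)
new body rate ω' = (1.4328, -0.7805, -0.0230)
Hamilton product q⊗(0,ω) = (-0.1500000, -0.8778177, 0.6656856, -0.8085786)
q + ½dt·q⊗(0,ω), renormalized = (-0.7129, 0.4550, 0.5320, -0.0403)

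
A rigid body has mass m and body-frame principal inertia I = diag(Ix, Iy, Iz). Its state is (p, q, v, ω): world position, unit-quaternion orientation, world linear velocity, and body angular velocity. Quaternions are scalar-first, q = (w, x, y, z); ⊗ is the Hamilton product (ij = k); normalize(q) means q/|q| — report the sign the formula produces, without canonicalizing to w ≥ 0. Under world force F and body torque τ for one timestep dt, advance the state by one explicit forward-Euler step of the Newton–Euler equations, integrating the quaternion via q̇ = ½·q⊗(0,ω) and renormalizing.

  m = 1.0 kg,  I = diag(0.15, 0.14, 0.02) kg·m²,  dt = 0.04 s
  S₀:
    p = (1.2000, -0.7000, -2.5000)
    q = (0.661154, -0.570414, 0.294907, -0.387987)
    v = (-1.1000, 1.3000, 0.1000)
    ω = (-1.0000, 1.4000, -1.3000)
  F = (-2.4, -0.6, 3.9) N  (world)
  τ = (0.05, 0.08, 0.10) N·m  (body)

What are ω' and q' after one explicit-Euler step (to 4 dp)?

ω' = (-1.0449, 1.3746, -1.1280)
q' = (0.6308, -0.5799, 0.3061, -0.4149)

gyro term ω×Iω = (0.2184, 0.1690, 0.0140)
(τ − ω×Iω)/I = (-1.1227, -0.6357, 4.3000)
ω' = ω + α·dt = (-1.0449, 1.3746, -1.1280)
q⊗(0,ω) = (-1.4876669, -0.5013513, 0.5720644, -1.3631728)
updated quaternion q' = (0.6308, -0.5799, 0.3061, -0.4149)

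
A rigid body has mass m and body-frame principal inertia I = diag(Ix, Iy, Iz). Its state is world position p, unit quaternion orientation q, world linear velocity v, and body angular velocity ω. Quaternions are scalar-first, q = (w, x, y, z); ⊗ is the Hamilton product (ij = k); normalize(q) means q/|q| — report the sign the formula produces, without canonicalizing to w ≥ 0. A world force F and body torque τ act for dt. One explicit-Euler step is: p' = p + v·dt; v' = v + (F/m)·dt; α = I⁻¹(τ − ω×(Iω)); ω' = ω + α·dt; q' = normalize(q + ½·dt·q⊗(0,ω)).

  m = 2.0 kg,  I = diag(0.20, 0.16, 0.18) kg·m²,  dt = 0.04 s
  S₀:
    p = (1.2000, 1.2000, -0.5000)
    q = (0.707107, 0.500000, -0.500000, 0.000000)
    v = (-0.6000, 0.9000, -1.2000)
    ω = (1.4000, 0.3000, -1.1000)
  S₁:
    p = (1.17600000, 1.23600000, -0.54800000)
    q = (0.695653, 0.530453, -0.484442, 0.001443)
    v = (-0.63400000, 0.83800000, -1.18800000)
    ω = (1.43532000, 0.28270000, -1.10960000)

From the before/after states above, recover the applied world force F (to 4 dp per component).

velocity change Δv = (-0.03400000, -0.06200000, 0.01200000)
applied force F = (-1.7000, -3.1000, 0.6000)

F = (-1.7000, -3.1000, 0.6000)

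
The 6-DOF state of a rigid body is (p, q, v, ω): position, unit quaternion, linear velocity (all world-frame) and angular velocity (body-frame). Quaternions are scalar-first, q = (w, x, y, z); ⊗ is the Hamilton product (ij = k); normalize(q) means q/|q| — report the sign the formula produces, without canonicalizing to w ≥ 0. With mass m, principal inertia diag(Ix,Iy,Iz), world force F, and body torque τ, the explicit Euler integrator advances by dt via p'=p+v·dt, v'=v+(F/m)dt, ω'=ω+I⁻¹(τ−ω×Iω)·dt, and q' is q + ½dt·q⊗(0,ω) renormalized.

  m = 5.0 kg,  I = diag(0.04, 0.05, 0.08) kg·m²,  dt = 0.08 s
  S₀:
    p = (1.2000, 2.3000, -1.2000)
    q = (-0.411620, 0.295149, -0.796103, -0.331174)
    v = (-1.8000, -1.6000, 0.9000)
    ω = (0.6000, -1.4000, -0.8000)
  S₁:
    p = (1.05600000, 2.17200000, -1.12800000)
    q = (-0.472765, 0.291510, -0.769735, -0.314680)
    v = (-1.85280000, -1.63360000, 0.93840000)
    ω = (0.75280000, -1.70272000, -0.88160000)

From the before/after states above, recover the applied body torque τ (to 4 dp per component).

τ = (0.1100, -0.1700, -0.0900)

rate change Δω = (0.15280000, -0.30272000, -0.08160000)
ω₀×(Iω₀) = (0.0336, 0.0192, -0.0084)
τ = I·(Δω/dt) + ω₀×(Iω₀) = (0.1100, -0.1700, -0.0900)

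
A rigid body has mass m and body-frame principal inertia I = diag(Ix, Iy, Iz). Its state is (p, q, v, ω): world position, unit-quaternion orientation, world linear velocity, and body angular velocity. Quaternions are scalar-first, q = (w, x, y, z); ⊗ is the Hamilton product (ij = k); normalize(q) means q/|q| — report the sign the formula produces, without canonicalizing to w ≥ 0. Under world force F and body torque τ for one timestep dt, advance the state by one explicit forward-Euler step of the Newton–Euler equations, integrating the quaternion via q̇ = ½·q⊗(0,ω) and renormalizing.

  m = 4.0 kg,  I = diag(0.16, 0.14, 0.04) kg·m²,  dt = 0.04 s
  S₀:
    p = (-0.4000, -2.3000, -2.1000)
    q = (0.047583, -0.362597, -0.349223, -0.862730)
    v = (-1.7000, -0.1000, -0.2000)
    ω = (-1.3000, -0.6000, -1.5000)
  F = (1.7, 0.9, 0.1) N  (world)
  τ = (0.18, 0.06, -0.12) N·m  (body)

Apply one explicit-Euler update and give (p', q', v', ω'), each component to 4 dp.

p' = (-0.4680, -2.3040, -2.1080)
q' = (0.0081, -0.3634, -0.3380, -0.8681)
v' = (-1.6830, -0.0910, -0.1990)
ω' = (-1.2325, -0.6497, -1.6044)

p' = p + v·dt = (-0.4680, -2.3040, -2.1080)
v + (F/m)dt = (-1.6830, -0.0910, -0.1990)
gyro term ω×Iω = (-0.0900, 0.2340, -0.0156)
α = I⁻¹(τ − ω×Iω) = (1.6875, -1.2429, -2.6100)
new body rate ω' = (-1.2325, -0.6497, -1.6044)
2q̇ = q⊗(0,ω) = (-1.9750049, -0.0556614, 0.5491037, -0.3078062)
q' = normalize(q + ½dt·q⊗(0,ω)) = (0.0081, -0.3634, -0.3380, -0.8681)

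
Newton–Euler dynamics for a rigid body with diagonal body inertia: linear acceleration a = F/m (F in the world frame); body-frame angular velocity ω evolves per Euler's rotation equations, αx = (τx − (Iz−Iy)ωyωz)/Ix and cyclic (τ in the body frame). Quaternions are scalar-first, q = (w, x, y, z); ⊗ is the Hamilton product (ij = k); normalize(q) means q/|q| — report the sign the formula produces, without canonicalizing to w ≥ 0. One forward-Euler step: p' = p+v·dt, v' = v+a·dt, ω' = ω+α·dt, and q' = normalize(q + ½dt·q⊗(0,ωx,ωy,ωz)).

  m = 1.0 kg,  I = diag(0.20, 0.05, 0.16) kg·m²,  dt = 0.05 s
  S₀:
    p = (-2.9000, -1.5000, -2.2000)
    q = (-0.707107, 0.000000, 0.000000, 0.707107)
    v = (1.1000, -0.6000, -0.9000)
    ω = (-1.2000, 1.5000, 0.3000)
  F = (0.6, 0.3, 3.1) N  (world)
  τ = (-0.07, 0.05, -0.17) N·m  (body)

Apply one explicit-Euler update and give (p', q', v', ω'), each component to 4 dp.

(τ − ω×Iω)/I = (-0.5975, 1.2880, -2.7500)
new body rate ω' = (-1.2299, 1.5644, 0.1625)
q⊗(0,ω) = (-0.2121321, -0.2121321, -1.9091889, -0.2121321)
updated quaternion q' = (-0.7116, -0.0053, -0.0477, 0.7010)
a = (0.6000, 0.3000, 3.1000)
new position p' = (-2.8450, -1.5300, -2.2450)
v + (F/m)dt = (1.1300, -0.5850, -0.7450)

p' = (-2.8450, -1.5300, -2.2450)
q' = (-0.7116, -0.0053, -0.0477, 0.7010)
v' = (1.1300, -0.5850, -0.7450)
ω' = (-1.2299, 1.5644, 0.1625)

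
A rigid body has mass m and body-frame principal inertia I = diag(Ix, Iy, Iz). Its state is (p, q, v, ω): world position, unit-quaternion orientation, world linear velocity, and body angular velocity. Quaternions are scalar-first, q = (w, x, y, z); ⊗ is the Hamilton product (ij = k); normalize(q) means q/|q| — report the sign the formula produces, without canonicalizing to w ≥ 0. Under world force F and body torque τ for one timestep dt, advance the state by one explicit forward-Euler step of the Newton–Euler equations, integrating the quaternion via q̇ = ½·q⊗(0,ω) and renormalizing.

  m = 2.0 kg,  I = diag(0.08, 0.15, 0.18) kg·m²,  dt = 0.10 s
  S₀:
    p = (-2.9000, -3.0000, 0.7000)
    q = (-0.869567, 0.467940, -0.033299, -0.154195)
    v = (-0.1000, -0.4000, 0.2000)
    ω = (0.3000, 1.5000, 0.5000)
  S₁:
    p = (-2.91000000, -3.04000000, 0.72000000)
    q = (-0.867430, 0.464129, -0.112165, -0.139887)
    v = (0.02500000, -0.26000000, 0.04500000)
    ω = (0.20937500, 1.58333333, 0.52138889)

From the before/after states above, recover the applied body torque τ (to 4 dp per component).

ω₁ − ω₀ = (-0.09062500, 0.08333333, 0.02138889)
ω₀×(Iω₀) = (0.0225, -0.0150, 0.0315)
applied torque τ = (-0.0500, 0.1100, 0.0700)

τ = (-0.0500, 0.1100, 0.0700)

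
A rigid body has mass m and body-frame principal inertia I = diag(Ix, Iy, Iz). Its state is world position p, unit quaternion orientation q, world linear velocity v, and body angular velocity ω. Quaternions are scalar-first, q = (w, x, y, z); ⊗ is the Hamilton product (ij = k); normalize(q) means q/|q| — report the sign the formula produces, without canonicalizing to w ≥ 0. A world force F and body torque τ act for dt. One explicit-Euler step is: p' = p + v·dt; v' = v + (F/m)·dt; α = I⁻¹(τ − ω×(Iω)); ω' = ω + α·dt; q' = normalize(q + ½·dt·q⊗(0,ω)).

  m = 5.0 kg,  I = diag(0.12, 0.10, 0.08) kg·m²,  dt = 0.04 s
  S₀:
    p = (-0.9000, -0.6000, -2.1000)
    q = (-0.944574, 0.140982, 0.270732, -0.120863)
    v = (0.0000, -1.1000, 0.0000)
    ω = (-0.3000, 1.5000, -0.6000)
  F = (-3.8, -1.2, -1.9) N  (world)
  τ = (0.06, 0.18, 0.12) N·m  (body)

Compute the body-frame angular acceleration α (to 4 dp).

gyro term ω×Iω = (0.0180, 0.0072, 0.0090)
angular accel α = (0.3500, 1.7280, 1.3875)

α = (0.3500, 1.7280, 1.3875)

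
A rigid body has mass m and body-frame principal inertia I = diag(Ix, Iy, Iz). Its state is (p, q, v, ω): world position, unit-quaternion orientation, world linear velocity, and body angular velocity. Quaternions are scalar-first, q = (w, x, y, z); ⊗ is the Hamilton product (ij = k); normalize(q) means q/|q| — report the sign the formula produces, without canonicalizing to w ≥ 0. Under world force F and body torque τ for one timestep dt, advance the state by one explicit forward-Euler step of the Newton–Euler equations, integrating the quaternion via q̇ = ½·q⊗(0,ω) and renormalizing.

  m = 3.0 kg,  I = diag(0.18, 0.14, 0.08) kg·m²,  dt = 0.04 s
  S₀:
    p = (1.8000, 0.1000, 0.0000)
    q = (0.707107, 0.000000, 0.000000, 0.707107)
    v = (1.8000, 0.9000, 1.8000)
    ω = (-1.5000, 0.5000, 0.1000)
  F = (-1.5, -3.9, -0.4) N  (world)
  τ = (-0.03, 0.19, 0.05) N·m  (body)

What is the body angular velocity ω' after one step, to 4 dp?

ω' = (-1.5060, 0.5586, 0.1100)

α = I⁻¹(τ − ω×Iω) = (-0.1500, 1.4643, 0.2500)
new body rate ω' = (-1.5060, 0.5586, 0.1100)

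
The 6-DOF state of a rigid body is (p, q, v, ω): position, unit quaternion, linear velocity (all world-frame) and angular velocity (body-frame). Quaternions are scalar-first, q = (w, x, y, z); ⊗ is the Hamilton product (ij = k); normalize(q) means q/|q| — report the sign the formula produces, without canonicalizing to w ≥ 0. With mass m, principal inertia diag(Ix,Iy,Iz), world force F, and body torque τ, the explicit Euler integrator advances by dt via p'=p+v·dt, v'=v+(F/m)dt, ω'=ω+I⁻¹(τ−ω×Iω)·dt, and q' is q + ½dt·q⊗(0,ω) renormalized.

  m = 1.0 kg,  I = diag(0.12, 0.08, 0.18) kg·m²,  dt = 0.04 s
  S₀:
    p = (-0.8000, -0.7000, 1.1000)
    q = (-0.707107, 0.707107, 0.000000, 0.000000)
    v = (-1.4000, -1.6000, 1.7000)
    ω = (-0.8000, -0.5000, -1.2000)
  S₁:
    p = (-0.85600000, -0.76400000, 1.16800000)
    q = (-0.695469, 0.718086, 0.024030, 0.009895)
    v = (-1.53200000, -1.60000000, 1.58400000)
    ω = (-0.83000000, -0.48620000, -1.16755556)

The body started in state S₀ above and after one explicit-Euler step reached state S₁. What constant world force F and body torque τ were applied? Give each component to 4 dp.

v₁ − v₀ = (-0.13200000, 0.00000000, -0.11600000)
applied force F = (-3.3000, 0.0000, -2.9000)
rate change Δω = (-0.03000000, 0.01380000, 0.03244444)
gyro term ω₀×Iω₀ = (0.0600, -0.0576, -0.0160)
I·α + gyro = (-0.0300, -0.0300, 0.1300)

F = (-3.3000, 0.0000, -2.9000)
τ = (-0.0300, -0.0300, 0.1300)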